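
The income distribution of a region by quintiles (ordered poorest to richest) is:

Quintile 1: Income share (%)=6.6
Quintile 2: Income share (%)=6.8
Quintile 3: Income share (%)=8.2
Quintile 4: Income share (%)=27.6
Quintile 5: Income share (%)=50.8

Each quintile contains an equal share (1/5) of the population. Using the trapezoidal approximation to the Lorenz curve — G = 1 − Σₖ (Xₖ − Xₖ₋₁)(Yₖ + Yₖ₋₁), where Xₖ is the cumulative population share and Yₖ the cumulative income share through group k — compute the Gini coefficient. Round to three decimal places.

0.437

Cumulative income shares Yₖ: 0.0660, 0.1340, 0.2160, 0.4920, 1.0000
Σ (Xₖ−Xₖ₋₁)(Yₖ+Yₖ₋₁) = (1/5)(0.0660+0.0000) + (1/5)(0.1340+0.0660) + (1/5)(0.2160+0.1340) + (1/5)(0.4920+0.2160) + (1/5)(1.0000+0.4920)
  = 0.0132 + 0.0400 + 0.0700 + 0.1416 + 0.2984 = 0.5632
G = 1 − 0.5632 = 0.4368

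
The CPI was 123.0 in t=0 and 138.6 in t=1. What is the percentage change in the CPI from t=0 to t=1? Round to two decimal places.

12.68%

Change = (138.6 − 123.0) / 123.0 × 100
       = 15.6 / 123.0 × 100 = 12.6829%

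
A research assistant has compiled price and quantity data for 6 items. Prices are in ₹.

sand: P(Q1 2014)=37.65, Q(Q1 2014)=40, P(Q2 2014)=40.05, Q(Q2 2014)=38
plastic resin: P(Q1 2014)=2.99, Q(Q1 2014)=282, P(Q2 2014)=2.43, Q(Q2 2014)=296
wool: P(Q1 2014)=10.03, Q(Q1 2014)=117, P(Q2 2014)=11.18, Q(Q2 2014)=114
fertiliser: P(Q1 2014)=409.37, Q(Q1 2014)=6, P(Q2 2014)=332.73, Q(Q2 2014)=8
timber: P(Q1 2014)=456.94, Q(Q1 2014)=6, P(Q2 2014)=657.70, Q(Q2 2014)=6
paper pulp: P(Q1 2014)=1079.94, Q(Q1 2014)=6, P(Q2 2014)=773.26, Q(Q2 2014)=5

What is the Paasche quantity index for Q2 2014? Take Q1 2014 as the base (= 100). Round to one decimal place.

Paasche quantity index uses current-period prices as weights.
ΣP(Q2 2014)·Q(Q2 2014) = 40.05×38 + 2.43×296 + 11.18×114 + 332.73×8 + 657.70×6 + 773.26×5 = 1521.9 + 719.28 + 1274.52 + 2661.84 + 3946.2 + 3866.3 = 13990.04
ΣP(Q2 2014)·Q(Q1 2014) = 40.05×40 + 2.43×282 + 11.18×117 + 332.73×6 + 657.70×6 + 773.26×6 = 1602 + 685.26 + 1308.06 + 1996.38 + 3946.2 + 4639.56 = 14177.46
Index = 13990.04 / 14177.46 × 100 = 98.6780

98.7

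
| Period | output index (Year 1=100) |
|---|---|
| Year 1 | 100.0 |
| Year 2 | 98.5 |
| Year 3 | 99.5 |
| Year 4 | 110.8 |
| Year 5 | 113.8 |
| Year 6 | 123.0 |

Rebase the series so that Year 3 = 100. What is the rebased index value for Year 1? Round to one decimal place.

100.5

Rebased(Year 1) = 100.0 / 99.5 × 100 = 100.5025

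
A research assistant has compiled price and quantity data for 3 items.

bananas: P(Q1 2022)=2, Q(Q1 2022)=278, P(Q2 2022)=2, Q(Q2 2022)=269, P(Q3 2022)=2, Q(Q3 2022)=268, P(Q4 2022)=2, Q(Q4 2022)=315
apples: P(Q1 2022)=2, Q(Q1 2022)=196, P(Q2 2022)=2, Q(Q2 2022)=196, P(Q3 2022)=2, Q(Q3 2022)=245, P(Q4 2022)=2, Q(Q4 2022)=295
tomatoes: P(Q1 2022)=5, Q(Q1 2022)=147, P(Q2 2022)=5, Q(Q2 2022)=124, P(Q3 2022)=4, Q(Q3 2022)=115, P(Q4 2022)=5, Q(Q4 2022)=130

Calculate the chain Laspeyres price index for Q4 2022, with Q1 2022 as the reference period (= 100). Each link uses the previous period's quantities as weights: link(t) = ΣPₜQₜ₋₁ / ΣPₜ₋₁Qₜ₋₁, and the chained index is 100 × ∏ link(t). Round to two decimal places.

Link Q1 2022→Q2 2022:
ΣP(Q2 2022)Q(Q1 2022) = 2×278 + 2×196 + 5×147 = 556 + 392 + 735 = 1683
ΣP(Q1 2022)Q(Q1 2022) = 2×278 + 2×196 + 5×147 = 556 + 392 + 735 = 1683
link = 1683/1683 = 1.000000
Link Q2 2022→Q3 2022:
ΣP(Q3 2022)Q(Q2 2022) = 2×269 + 2×196 + 4×124 = 538 + 392 + 496 = 1426
ΣP(Q2 2022)Q(Q2 2022) = 2×269 + 2×196 + 5×124 = 538 + 392 + 620 = 1550
link = 1426/1550 = 0.920000
Link Q3 2022→Q4 2022:
ΣP(Q4 2022)Q(Q3 2022) = 2×268 + 2×245 + 5×115 = 536 + 490 + 575 = 1601
ΣP(Q3 2022)Q(Q3 2022) = 2×268 + 2×245 + 4×115 = 536 + 490 + 460 = 1486
link = 1601/1486 = 1.077389
Chained index = 100 × 1.000000 × 0.920000 × 1.077389 = 99.1198

99.12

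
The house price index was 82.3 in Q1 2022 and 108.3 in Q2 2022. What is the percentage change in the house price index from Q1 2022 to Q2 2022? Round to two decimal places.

Change = (108.3 − 82.3) / 82.3 × 100
       = 26.0 / 82.3 × 100 = 31.5917%

31.59%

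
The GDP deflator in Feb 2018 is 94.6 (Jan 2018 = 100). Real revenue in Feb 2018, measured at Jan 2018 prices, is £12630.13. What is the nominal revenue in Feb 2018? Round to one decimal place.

Nominal = Real × (Index/100) = 12630.13 × (94.6/100)
        = 12630.13 × 0.946 = 11948.1030

11948.1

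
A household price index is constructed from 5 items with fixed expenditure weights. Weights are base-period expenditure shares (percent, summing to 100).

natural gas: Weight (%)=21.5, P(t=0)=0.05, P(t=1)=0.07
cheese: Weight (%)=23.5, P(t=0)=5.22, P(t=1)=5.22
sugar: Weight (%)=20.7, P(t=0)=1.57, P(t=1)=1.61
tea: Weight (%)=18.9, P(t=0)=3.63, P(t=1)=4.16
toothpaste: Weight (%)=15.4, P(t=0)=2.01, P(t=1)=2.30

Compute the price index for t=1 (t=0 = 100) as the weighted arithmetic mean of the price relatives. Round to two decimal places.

natural gas: 21.5 × (0.07/0.05) = 21.5 × 1.400000 = 30.1000
cheese: 23.5 × (5.22/5.22) = 23.5 × 1.000000 = 23.5000
sugar: 20.7 × (1.61/1.57) = 20.7 × 1.025478 = 21.2274
tea: 18.9 × (4.16/3.63) = 18.9 × 1.146006 = 21.6595
toothpaste: 15.4 × (2.30/2.01) = 15.4 × 1.144279 = 17.6219
Index = Σ wᵢ·(p₁ᵢ/p₀ᵢ) = 30.1000 + 23.5000 + 21.2274 + 21.6595 + 17.6219 = 114.1088

114.11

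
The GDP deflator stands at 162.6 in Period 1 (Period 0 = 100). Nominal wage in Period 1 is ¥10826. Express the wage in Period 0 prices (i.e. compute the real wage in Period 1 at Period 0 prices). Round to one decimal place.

Real = Nominal ÷ (Index/100) = 10826 ÷ (162.6/100)
     = 10826 ÷ 1.626 = 6658.0566

6658.1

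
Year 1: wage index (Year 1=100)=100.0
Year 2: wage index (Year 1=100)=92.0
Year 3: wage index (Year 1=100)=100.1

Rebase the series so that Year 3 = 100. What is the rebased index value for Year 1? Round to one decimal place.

Rebased(Year 1) = 100.0 / 100.1 × 100 = 99.9001

99.9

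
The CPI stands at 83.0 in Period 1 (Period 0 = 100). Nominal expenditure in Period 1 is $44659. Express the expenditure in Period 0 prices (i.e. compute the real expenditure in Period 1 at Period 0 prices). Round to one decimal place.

53806.0

Real = Nominal ÷ (Index/100) = 44659 ÷ (83.0/100)
     = 44659 ÷ 0.830 = 53806.0241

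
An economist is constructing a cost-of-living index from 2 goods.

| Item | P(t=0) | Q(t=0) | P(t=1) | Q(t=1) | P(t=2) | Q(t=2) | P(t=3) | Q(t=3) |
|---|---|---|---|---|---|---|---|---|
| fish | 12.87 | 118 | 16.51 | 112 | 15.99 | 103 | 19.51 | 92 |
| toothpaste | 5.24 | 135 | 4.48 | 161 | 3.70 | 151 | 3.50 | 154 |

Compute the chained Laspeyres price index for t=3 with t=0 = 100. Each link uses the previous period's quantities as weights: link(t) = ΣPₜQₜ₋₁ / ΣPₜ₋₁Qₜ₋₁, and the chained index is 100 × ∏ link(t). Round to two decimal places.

122.53

Link t=0→t=1:
ΣP(t=1)Q(t=0) = 16.51×118 + 4.48×135 = 1948.18 + 604.8 = 2552.98
ΣP(t=0)Q(t=0) = 12.87×118 + 5.24×135 = 1518.66 + 707.4 = 2226.06
link = 2552.98/2226.06 = 1.146860
Link t=1→t=2:
ΣP(t=2)Q(t=1) = 15.99×112 + 3.70×161 = 1790.88 + 595.7 = 2386.58
ΣP(t=1)Q(t=1) = 16.51×112 + 4.48×161 = 1849.12 + 721.28 = 2570.4
link = 2386.58/2570.4 = 0.928486
Link t=2→t=3:
ΣP(t=3)Q(t=2) = 19.51×103 + 3.50×151 = 2009.53 + 528.5 = 2538.03
ΣP(t=2)Q(t=2) = 15.99×103 + 3.70×151 = 1646.97 + 558.7 = 2205.67
link = 2538.03/2205.67 = 1.150684
Chained index = 100 × 1.146860 × 0.928486 × 1.150684 = 122.5299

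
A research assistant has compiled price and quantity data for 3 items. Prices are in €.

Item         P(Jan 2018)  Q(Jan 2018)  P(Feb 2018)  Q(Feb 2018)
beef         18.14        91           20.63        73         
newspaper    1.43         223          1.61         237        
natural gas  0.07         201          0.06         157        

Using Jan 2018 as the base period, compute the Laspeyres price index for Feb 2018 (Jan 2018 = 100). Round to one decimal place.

Laspeyres price index uses base-period quantities as weights.
ΣP(Feb 2018)·Q(Jan 2018) = 20.63×91 + 1.61×223 + 0.06×201 = 1877.33 + 359.03 + 12.06 = 2248.42
ΣP(Jan 2018)·Q(Jan 2018) = 18.14×91 + 1.43×223 + 0.07×201 = 1650.74 + 318.89 + 14.07 = 1983.7
Index = 2248.42 / 1983.7 × 100 = 113.3448

113.3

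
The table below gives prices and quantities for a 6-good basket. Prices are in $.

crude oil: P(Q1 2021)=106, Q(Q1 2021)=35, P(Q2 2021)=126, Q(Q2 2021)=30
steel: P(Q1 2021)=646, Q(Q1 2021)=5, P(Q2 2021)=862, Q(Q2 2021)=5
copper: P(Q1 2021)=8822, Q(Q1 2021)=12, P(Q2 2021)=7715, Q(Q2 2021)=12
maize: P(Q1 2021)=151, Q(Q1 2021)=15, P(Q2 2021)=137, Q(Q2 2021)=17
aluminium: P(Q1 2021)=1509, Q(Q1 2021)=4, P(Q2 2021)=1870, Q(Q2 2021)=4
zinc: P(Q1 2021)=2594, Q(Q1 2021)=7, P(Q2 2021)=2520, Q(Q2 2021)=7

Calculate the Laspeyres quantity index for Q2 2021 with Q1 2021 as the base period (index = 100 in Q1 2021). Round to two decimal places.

99.84

Laspeyres quantity index uses base-period prices as weights.
ΣP(Q1 2021)·Q(Q2 2021) = 106×30 + 646×5 + 8822×12 + 151×17 + 1509×4 + 2594×7 = 3180 + 3230 + 105864 + 2567 + 6036 + 18158 = 139035
ΣP(Q1 2021)·Q(Q1 2021) = 106×35 + 646×5 + 8822×12 + 151×15 + 1509×4 + 2594×7 = 3710 + 3230 + 105864 + 2265 + 6036 + 18158 = 139263
Index = 139035 / 139263 × 100 = 99.8363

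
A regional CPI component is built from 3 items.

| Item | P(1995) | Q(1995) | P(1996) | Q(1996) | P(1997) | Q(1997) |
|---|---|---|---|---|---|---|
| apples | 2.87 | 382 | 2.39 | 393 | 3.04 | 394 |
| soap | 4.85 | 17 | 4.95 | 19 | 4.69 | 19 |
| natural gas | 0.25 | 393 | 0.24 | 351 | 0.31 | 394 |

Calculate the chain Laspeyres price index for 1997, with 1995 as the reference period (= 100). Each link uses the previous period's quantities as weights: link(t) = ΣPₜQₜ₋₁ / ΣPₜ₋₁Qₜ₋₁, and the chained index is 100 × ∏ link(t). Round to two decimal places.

Link 1995→1996:
ΣP(1996)Q(1995) = 2.39×382 + 4.95×17 + 0.24×393 = 912.98 + 84.15 + 94.32 = 1091.45
ΣP(1995)Q(1995) = 2.87×382 + 4.85×17 + 0.25×393 = 1096.34 + 82.45 + 98.25 = 1277.04
link = 1091.45/1277.04 = 0.854672
Link 1996→1997:
ΣP(1997)Q(1996) = 3.04×393 + 4.69×19 + 0.31×351 = 1194.72 + 89.11 + 108.81 = 1392.64
ΣP(1996)Q(1996) = 2.39×393 + 4.95×19 + 0.24×351 = 939.27 + 94.05 + 84.24 = 1117.56
link = 1392.64/1117.56 = 1.246143
Chained index = 100 × 0.854672 × 1.246143 = 106.5044

106.50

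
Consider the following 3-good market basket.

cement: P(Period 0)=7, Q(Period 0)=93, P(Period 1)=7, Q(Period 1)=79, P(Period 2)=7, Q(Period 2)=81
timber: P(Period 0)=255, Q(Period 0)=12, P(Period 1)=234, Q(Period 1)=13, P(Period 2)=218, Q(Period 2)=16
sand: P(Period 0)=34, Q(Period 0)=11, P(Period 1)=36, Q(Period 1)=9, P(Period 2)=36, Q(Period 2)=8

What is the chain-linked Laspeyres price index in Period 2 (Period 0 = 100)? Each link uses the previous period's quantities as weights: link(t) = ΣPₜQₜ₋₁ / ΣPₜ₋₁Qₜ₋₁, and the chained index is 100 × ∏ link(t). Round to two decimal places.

Link Period 0→Period 1:
ΣP(Period 1)Q(Period 0) = 7×93 + 234×12 + 36×11 = 651 + 2808 + 396 = 3855
ΣP(Period 0)Q(Period 0) = 7×93 + 255×12 + 34×11 = 651 + 3060 + 374 = 4085
link = 3855/4085 = 0.943696
Link Period 1→Period 2:
ΣP(Period 2)Q(Period 1) = 7×79 + 218×13 + 36×9 = 553 + 2834 + 324 = 3711
ΣP(Period 1)Q(Period 1) = 7×79 + 234×13 + 36×9 = 553 + 3042 + 324 = 3919
link = 3711/3919 = 0.946925
Chained index = 100 × 0.943696 × 0.946925 = 89.3610

89.36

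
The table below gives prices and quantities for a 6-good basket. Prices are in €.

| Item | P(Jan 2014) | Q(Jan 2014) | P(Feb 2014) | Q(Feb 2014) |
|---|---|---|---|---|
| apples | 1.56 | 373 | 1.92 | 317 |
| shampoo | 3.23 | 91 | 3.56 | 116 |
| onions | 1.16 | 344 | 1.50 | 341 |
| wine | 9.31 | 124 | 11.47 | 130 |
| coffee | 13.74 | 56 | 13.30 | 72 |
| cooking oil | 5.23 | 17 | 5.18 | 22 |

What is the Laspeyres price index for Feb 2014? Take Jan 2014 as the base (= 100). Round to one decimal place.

Laspeyres price index uses base-period quantities as weights.
ΣP(Feb 2014)·Q(Jan 2014) = 1.92×373 + 3.56×91 + 1.50×344 + 11.47×124 + 13.30×56 + 5.18×17 = 716.16 + 323.96 + 516 + 1422.28 + 744.8 + 88.06 = 3811.26
ΣP(Jan 2014)·Q(Jan 2014) = 1.56×373 + 3.23×91 + 1.16×344 + 9.31×124 + 13.74×56 + 5.23×17 = 581.88 + 293.93 + 399.04 + 1154.44 + 769.44 + 88.91 = 3287.64
Index = 3811.26 / 3287.64 × 100 = 115.9269

115.9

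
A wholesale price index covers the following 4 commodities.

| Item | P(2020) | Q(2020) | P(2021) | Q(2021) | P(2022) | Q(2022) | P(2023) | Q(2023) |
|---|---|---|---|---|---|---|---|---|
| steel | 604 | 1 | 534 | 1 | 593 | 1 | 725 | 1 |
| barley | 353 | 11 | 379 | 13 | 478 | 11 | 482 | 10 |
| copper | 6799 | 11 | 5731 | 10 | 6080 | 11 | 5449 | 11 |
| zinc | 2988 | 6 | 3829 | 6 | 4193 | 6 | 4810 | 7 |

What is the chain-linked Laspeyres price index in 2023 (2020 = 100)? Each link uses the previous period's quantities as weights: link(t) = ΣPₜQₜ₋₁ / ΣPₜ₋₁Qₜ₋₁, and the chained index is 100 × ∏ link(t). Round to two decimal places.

Link 2020→2021:
ΣP(2021)Q(2020) = 534×1 + 379×11 + 5731×11 + 3829×6 = 534 + 4169 + 63041 + 22974 = 90718
ΣP(2020)Q(2020) = 604×1 + 353×11 + 6799×11 + 2988×6 = 604 + 3883 + 74789 + 17928 = 97204
link = 90718/97204 = 0.933274
Link 2021→2022:
ΣP(2022)Q(2021) = 593×1 + 478×13 + 6080×10 + 4193×6 = 593 + 6214 + 60800 + 25158 = 92765
ΣP(2021)Q(2021) = 534×1 + 379×13 + 5731×10 + 3829×6 = 534 + 4927 + 57310 + 22974 = 85745
link = 92765/85745 = 1.081871
Link 2022→2023:
ΣP(2023)Q(2022) = 725×1 + 482×11 + 5449×11 + 4810×6 = 725 + 5302 + 59939 + 28860 = 94826
ΣP(2022)Q(2022) = 593×1 + 478×11 + 6080×11 + 4193×6 = 593 + 5258 + 66880 + 25158 = 97889
link = 94826/97889 = 0.968709
Chained index = 100 × 0.933274 × 1.081871 × 0.968709 = 97.8089

97.81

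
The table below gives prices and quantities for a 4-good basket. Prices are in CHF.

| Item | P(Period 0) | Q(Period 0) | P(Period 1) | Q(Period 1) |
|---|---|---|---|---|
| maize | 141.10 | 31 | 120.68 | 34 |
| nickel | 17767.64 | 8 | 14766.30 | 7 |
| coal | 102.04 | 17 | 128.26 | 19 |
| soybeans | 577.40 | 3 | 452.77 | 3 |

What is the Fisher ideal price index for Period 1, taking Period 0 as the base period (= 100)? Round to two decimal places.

83.69

Laspeyres component (base-period weights):
ΣP(Period 1)Q(Period 0) = 120.68×31 + 14766.30×8 + 128.26×17 + 452.77×3 = 3741.08 + 118130.4 + 2180.42 + 1358.31 = 125410.21
ΣP(Period 0)Q(Period 0) = 141.10×31 + 17767.64×8 + 102.04×17 + 577.40×3 = 4374.1 + 142141.12 + 1734.68 + 1732.2 = 149982.1
L = 125410.21 / 149982.1 × 100 = 83.6168
Paasche component (current-period weights):
ΣP(Period 1)Q(Period 1) = 120.68×34 + 14766.30×7 + 128.26×19 + 452.77×3 = 4103.12 + 103364.1 + 2436.94 + 1358.31 = 111262.47
ΣP(Period 0)Q(Period 1) = 141.10×34 + 17767.64×7 + 102.04×19 + 577.40×3 = 4797.4 + 124373.48 + 1938.76 + 1732.2 = 132841.84
P = 111262.47 / 132841.84 × 100 = 83.7556
Fisher = √(L × P) = √(83.6168 × 83.7556) = 83.6862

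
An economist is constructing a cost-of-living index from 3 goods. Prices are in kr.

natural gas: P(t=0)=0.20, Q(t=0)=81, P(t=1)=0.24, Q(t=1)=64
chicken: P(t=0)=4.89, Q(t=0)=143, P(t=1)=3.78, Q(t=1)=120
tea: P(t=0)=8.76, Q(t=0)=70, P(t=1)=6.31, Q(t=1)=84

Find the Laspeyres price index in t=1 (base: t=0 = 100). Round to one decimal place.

75.4

Laspeyres price index uses base-period quantities as weights.
ΣP(t=1)·Q(t=0) = 0.24×81 + 3.78×143 + 6.31×70 = 19.44 + 540.54 + 441.7 = 1001.68
ΣP(t=0)·Q(t=0) = 0.20×81 + 4.89×143 + 8.76×70 = 16.2 + 699.27 + 613.2 = 1328.67
Index = 1001.68 / 1328.67 × 100 = 75.3897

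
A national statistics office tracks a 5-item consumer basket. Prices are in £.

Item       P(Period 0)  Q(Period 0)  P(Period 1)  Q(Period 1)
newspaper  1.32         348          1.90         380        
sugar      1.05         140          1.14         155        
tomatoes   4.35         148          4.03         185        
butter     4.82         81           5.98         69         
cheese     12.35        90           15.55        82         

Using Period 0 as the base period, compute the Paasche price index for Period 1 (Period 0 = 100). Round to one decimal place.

118.4

Paasche price index uses current-period quantities as weights.
ΣP(Period 1)·Q(Period 1) = 1.90×380 + 1.14×155 + 4.03×185 + 5.98×69 + 15.55×82 = 722 + 176.7 + 745.55 + 412.62 + 1275.1 = 3331.97
ΣP(Period 0)·Q(Period 1) = 1.32×380 + 1.05×155 + 4.35×185 + 4.82×69 + 12.35×82 = 501.6 + 162.75 + 804.75 + 332.58 + 1012.7 = 2814.38
Index = 3331.97 / 2814.38 × 100 = 118.3909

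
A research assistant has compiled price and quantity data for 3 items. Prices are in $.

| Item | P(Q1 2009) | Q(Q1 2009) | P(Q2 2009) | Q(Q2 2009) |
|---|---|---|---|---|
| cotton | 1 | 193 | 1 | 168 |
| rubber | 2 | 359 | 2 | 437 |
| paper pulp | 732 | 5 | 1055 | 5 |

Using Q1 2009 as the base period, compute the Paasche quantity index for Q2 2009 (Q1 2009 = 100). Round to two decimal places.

102.12

Paasche quantity index uses current-period prices as weights.
ΣP(Q2 2009)·Q(Q2 2009) = 1×168 + 2×437 + 1055×5 = 168 + 874 + 5275 = 6317
ΣP(Q2 2009)·Q(Q1 2009) = 1×193 + 2×359 + 1055×5 = 193 + 718 + 5275 = 6186
Index = 6317 / 6186 × 100 = 102.1177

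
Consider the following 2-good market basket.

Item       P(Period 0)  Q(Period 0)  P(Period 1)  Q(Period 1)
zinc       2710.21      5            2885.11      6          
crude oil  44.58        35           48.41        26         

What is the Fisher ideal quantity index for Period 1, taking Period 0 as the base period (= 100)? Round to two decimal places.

Laspeyres component (base-period weights):
ΣP(Period 0)Q(Period 1) = 2710.21×6 + 44.58×26 = 16261.26 + 1159.08 = 17420.34
ΣP(Period 0)Q(Period 0) = 2710.21×5 + 44.58×35 = 13551.05 + 1560.3 = 15111.35
L = 17420.34 / 15111.35 × 100 = 115.2798
Paasche component (current-period weights):
ΣP(Period 1)Q(Period 1) = 2885.11×6 + 48.41×26 = 17310.66 + 1258.66 = 18569.32
ΣP(Period 1)Q(Period 0) = 2885.11×5 + 48.41×35 = 14425.55 + 1694.35 = 16119.9
P = 18569.32 / 16119.9 × 100 = 115.1950
Fisher = √(L × P) = √(115.2798 × 115.1950) = 115.2374

115.24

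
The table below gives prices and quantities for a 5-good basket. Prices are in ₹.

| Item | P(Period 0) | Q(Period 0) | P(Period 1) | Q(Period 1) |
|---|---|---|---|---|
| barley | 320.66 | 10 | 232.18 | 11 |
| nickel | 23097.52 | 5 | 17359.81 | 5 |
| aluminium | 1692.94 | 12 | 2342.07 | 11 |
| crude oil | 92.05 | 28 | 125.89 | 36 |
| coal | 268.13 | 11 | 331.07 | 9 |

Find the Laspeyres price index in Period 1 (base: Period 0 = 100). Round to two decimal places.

86.06

Laspeyres price index uses base-period quantities as weights.
ΣP(Period 1)·Q(Period 0) = 232.18×10 + 17359.81×5 + 2342.07×12 + 125.89×28 + 331.07×11 = 2321.8 + 86799.05 + 28104.84 + 3524.92 + 3641.77 = 124392.38
ΣP(Period 0)·Q(Period 0) = 320.66×10 + 23097.52×5 + 1692.94×12 + 92.05×28 + 268.13×11 = 3206.6 + 115487.6 + 20315.28 + 2577.4 + 2949.43 = 144536.31
Index = 124392.38 / 144536.31 × 100 = 86.0631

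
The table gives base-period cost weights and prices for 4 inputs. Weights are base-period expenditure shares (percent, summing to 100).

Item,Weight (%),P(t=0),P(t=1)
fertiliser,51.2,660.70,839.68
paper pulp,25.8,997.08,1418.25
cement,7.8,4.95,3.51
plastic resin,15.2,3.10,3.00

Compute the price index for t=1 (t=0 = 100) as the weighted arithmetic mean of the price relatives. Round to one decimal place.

fertiliser: 51.2 × (839.68/660.70) = 51.2 × 1.270895 = 65.0698
paper pulp: 25.8 × (1418.25/997.08) = 25.8 × 1.422403 = 36.6980
cement: 7.8 × (3.51/4.95) = 7.8 × 0.709091 = 5.5309
plastic resin: 15.2 × (3.00/3.10) = 15.2 × 0.967742 = 14.7097
Index = Σ wᵢ·(p₁ᵢ/p₀ᵢ) = 65.0698 + 36.6980 + 5.5309 + 14.7097 = 122.0084

122.0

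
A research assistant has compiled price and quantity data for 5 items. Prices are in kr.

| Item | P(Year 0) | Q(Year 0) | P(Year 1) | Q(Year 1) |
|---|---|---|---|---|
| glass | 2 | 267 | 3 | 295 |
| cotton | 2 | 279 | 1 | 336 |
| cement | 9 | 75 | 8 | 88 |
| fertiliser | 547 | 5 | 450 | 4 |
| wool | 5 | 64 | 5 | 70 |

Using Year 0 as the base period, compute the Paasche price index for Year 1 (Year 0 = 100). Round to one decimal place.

Paasche price index uses current-period quantities as weights.
ΣP(Year 1)·Q(Year 1) = 3×295 + 1×336 + 8×88 + 450×4 + 5×70 = 885 + 336 + 704 + 1800 + 350 = 4075
ΣP(Year 0)·Q(Year 1) = 2×295 + 2×336 + 9×88 + 547×4 + 5×70 = 590 + 672 + 792 + 2188 + 350 = 4592
Index = 4075 / 4592 × 100 = 88.7413

88.7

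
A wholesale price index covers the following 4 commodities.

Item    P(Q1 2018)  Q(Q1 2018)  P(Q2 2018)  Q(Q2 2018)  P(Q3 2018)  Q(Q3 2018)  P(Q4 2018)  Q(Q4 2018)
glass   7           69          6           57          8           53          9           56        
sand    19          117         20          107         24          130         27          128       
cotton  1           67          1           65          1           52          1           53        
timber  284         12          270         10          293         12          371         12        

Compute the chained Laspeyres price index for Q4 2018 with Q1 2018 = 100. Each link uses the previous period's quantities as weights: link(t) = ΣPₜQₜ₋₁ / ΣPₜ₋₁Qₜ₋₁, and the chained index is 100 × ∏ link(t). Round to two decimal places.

Link Q1 2018→Q2 2018:
ΣP(Q2 2018)Q(Q1 2018) = 6×69 + 20×117 + 1×67 + 270×12 = 414 + 2340 + 67 + 3240 = 6061
ΣP(Q1 2018)Q(Q1 2018) = 7×69 + 19×117 + 1×67 + 284×12 = 483 + 2223 + 67 + 3408 = 6181
link = 6061/6181 = 0.980586
Link Q2 2018→Q3 2018:
ΣP(Q3 2018)Q(Q2 2018) = 8×57 + 24×107 + 1×65 + 293×10 = 456 + 2568 + 65 + 2930 = 6019
ΣP(Q2 2018)Q(Q2 2018) = 6×57 + 20×107 + 1×65 + 270×10 = 342 + 2140 + 65 + 2700 = 5247
link = 6019/5247 = 1.147132
Link Q3 2018→Q4 2018:
ΣP(Q4 2018)Q(Q3 2018) = 9×53 + 27×130 + 1×52 + 371×12 = 477 + 3510 + 52 + 4452 = 8491
ΣP(Q3 2018)Q(Q3 2018) = 8×53 + 24×130 + 1×52 + 293×12 = 424 + 3120 + 52 + 3516 = 7112
link = 8491/7112 = 1.193898
Chained index = 100 × 0.980586 × 1.147132 × 1.193898 = 134.2969

134.30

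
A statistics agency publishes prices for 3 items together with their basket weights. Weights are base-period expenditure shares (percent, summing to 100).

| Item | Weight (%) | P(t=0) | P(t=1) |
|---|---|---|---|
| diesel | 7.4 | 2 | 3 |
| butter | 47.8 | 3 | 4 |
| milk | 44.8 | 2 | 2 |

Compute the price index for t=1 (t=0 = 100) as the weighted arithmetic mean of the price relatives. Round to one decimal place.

diesel: 7.4 × (3/2) = 7.4 × 1.500000 = 11.1000
butter: 47.8 × (4/3) = 47.8 × 1.333333 = 63.7333
milk: 44.8 × (2/2) = 44.8 × 1.000000 = 44.8000
Index = Σ wᵢ·(p₁ᵢ/p₀ᵢ) = 11.1000 + 63.7333 + 44.8000 = 119.6333

119.6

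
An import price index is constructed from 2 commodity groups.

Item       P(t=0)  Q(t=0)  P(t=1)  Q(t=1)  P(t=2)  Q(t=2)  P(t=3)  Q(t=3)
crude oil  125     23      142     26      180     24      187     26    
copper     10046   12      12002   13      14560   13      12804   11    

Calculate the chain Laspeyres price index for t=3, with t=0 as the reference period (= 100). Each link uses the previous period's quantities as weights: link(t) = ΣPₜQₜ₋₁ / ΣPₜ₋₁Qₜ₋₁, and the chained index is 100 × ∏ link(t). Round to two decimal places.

Link t=0→t=1:
ΣP(t=1)Q(t=0) = 142×23 + 12002×12 = 3266 + 144024 = 147290
ΣP(t=0)Q(t=0) = 125×23 + 10046×12 = 2875 + 120552 = 123427
link = 147290/123427 = 1.193337
Link t=1→t=2:
ΣP(t=2)Q(t=1) = 180×26 + 14560×13 = 4680 + 189280 = 193960
ΣP(t=1)Q(t=1) = 142×26 + 12002×13 = 3692 + 156026 = 159718
link = 193960/159718 = 1.214390
Link t=2→t=3:
ΣP(t=3)Q(t=2) = 187×24 + 12804×13 = 4488 + 166452 = 170940
ΣP(t=2)Q(t=2) = 180×24 + 14560×13 = 4320 + 189280 = 193600
link = 170940/193600 = 0.882955
Chained index = 100 × 1.193337 × 1.214390 × 0.882955 = 127.9557

127.96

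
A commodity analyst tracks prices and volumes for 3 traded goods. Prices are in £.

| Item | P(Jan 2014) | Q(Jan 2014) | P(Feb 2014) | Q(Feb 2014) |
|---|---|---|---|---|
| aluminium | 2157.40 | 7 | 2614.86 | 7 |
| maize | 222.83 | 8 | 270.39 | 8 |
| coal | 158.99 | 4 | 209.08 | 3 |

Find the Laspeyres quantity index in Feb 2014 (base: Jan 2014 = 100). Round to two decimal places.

Laspeyres quantity index uses base-period prices as weights.
ΣP(Jan 2014)·Q(Feb 2014) = 2157.40×7 + 222.83×8 + 158.99×3 = 15101.8 + 1782.64 + 476.97 = 17361.41
ΣP(Jan 2014)·Q(Jan 2014) = 2157.40×7 + 222.83×8 + 158.99×4 = 15101.8 + 1782.64 + 635.96 = 17520.4
Index = 17361.41 / 17520.4 × 100 = 99.0925

99.09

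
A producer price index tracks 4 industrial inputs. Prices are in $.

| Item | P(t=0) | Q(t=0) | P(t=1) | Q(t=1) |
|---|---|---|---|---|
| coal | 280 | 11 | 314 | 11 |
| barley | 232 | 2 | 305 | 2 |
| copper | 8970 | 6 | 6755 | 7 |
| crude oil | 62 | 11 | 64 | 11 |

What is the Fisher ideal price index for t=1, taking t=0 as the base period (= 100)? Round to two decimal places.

77.86

Laspeyres component (base-period weights):
ΣP(t=1)Q(t=0) = 314×11 + 305×2 + 6755×6 + 64×11 = 3454 + 610 + 40530 + 704 = 45298
ΣP(t=0)Q(t=0) = 280×11 + 232×2 + 8970×6 + 62×11 = 3080 + 464 + 53820 + 682 = 58046
L = 45298 / 58046 × 100 = 78.0381
Paasche component (current-period weights):
ΣP(t=1)Q(t=1) = 314×11 + 305×2 + 6755×7 + 64×11 = 3454 + 610 + 47285 + 704 = 52053
ΣP(t=0)Q(t=1) = 280×11 + 232×2 + 8970×7 + 62×11 = 3080 + 464 + 62790 + 682 = 67016
P = 52053 / 67016 × 100 = 77.6725
Fisher = √(L × P) = √(78.0381 × 77.6725) = 77.8551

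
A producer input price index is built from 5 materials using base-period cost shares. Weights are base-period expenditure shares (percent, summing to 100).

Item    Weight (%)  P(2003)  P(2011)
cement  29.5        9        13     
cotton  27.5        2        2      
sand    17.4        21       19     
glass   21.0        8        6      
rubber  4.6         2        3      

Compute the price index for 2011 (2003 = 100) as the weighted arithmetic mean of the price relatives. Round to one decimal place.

108.5

cement: 29.5 × (13/9) = 29.5 × 1.444444 = 42.6111
cotton: 27.5 × (2/2) = 27.5 × 1.000000 = 27.5000
sand: 17.4 × (19/21) = 17.4 × 0.904762 = 15.7429
glass: 21.0 × (6/8) = 21.0 × 0.750000 = 15.7500
rubber: 4.6 × (3/2) = 4.6 × 1.500000 = 6.9000
Index = Σ wᵢ·(p₁ᵢ/p₀ᵢ) = 42.6111 + 27.5000 + 15.7429 + 15.7500 + 6.9000 = 108.5040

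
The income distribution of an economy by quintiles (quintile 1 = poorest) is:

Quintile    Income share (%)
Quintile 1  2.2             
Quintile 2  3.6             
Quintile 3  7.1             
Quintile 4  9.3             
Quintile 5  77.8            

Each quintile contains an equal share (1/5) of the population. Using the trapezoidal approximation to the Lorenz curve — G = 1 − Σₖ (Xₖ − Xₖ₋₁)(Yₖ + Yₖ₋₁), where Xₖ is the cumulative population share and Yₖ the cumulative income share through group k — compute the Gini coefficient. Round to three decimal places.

0.628

Cumulative income shares Yₖ: 0.0220, 0.0580, 0.1290, 0.2220, 1.0000
Σ (Xₖ−Xₖ₋₁)(Yₖ+Yₖ₋₁) = (1/5)(0.0220+0.0000) + (1/5)(0.0580+0.0220) + (1/5)(0.1290+0.0580) + (1/5)(0.2220+0.1290) + (1/5)(1.0000+0.2220)
  = 0.0044 + 0.0160 + 0.0374 + 0.0702 + 0.2444 = 0.3724
G = 1 − 0.3724 = 0.6276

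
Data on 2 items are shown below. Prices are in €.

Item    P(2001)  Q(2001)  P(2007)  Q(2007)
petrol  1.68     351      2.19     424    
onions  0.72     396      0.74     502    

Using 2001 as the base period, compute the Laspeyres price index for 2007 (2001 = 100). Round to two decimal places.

Laspeyres price index uses base-period quantities as weights.
ΣP(2007)·Q(2001) = 2.19×351 + 0.74×396 = 768.69 + 293.04 = 1061.73
ΣP(2001)·Q(2001) = 1.68×351 + 0.72×396 = 589.68 + 285.12 = 874.8
Index = 1061.73 / 874.8 × 100 = 121.3683

121.37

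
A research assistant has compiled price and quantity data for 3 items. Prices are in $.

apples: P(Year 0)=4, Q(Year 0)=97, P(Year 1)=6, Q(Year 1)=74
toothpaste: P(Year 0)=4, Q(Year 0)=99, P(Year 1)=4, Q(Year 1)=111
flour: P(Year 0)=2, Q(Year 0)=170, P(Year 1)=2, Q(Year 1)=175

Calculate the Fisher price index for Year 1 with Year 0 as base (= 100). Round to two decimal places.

Laspeyres component (base-period weights):
ΣP(Year 1)Q(Year 0) = 6×97 + 4×99 + 2×170 = 582 + 396 + 340 = 1318
ΣP(Year 0)Q(Year 0) = 4×97 + 4×99 + 2×170 = 388 + 396 + 340 = 1124
L = 1318 / 1124 × 100 = 117.2598
Paasche component (current-period weights):
ΣP(Year 1)Q(Year 1) = 6×74 + 4×111 + 2×175 = 444 + 444 + 350 = 1238
ΣP(Year 0)Q(Year 1) = 4×74 + 4×111 + 2×175 = 296 + 444 + 350 = 1090
P = 1238 / 1090 × 100 = 113.5780
Fisher = √(L × P) = √(117.2598 × 113.5780) = 115.4042

115.40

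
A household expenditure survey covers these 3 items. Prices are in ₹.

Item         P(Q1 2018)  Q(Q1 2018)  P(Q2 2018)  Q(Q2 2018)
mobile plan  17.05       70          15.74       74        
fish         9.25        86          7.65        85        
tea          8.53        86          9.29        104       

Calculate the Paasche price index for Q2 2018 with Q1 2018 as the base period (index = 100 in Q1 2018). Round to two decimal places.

Paasche price index uses current-period quantities as weights.
ΣP(Q2 2018)·Q(Q2 2018) = 15.74×74 + 7.65×85 + 9.29×104 = 1164.76 + 650.25 + 966.16 = 2781.17
ΣP(Q1 2018)·Q(Q2 2018) = 17.05×74 + 9.25×85 + 8.53×104 = 1261.7 + 786.25 + 887.12 = 2935.07
Index = 2781.17 / 2935.07 × 100 = 94.7565

94.76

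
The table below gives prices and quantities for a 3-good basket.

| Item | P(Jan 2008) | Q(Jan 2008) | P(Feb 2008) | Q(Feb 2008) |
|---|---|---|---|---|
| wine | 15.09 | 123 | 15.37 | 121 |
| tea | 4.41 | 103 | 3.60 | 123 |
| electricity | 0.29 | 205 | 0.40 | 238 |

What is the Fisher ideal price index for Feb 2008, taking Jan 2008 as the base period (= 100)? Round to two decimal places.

98.63

Laspeyres component (base-period weights):
ΣP(Feb 2008)Q(Jan 2008) = 15.37×123 + 3.60×103 + 0.40×205 = 1890.51 + 370.8 + 82 = 2343.31
ΣP(Jan 2008)Q(Jan 2008) = 15.09×123 + 4.41×103 + 0.29×205 = 1856.07 + 454.23 + 59.45 = 2369.75
L = 2343.31 / 2369.75 × 100 = 98.8843
Paasche component (current-period weights):
ΣP(Feb 2008)Q(Feb 2008) = 15.37×121 + 3.60×123 + 0.40×238 = 1859.77 + 442.8 + 95.2 = 2397.77
ΣP(Jan 2008)Q(Feb 2008) = 15.09×121 + 4.41×123 + 0.29×238 = 1825.89 + 542.43 + 69.02 = 2437.34
P = 2397.77 / 2437.34 × 100 = 98.3765
Fisher = √(L × P) = √(98.8843 × 98.3765) = 98.6301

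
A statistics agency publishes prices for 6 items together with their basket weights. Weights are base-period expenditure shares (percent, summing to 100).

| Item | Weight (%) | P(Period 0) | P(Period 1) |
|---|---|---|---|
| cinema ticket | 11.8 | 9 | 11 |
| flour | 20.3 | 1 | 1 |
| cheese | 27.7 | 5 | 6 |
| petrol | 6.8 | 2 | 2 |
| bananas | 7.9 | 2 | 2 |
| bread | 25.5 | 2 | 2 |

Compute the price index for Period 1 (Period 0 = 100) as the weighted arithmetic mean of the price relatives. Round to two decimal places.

cinema ticket: 11.8 × (11/9) = 11.8 × 1.222222 = 14.4222
flour: 20.3 × (1/1) = 20.3 × 1.000000 = 20.3000
cheese: 27.7 × (6/5) = 27.7 × 1.200000 = 33.2400
petrol: 6.8 × (2/2) = 6.8 × 1.000000 = 6.8000
bananas: 7.9 × (2/2) = 7.9 × 1.000000 = 7.9000
bread: 25.5 × (2/2) = 25.5 × 1.000000 = 25.5000
Index = Σ wᵢ·(p₁ᵢ/p₀ᵢ) = 14.4222 + 20.3000 + 33.2400 + 6.8000 + 7.9000 + 25.5000 = 108.1622

108.16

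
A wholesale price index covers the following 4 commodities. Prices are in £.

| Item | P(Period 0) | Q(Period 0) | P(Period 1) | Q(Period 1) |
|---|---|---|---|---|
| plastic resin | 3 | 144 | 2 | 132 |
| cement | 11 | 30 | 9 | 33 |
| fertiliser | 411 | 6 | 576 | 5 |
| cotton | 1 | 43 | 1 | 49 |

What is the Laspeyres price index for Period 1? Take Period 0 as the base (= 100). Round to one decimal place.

Laspeyres price index uses base-period quantities as weights.
ΣP(Period 1)·Q(Period 0) = 2×144 + 9×30 + 576×6 + 1×43 = 288 + 270 + 3456 + 43 = 4057
ΣP(Period 0)·Q(Period 0) = 3×144 + 11×30 + 411×6 + 1×43 = 432 + 330 + 2466 + 43 = 3271
Index = 4057 / 3271 × 100 = 124.0293

124.0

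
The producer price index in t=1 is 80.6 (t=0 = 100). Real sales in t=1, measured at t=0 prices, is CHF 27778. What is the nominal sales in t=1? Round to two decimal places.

Nominal = Real × (Index/100) = 27778 × (80.6/100)
        = 27778 × 0.806 = 22389.0680

22389.07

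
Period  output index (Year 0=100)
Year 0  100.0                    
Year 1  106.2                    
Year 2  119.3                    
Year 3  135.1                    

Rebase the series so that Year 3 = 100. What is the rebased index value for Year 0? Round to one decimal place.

Rebased(Year 0) = 100.0 / 135.1 × 100 = 74.0192

74.0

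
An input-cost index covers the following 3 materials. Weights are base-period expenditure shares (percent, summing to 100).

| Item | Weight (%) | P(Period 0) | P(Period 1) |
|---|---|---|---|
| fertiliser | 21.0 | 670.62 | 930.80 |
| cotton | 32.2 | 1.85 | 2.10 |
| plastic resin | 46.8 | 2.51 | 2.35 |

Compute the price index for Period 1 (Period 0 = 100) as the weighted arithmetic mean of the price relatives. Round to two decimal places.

fertiliser: 21.0 × (930.80/670.62) = 21.0 × 1.387969 = 29.1474
cotton: 32.2 × (2.10/1.85) = 32.2 × 1.135135 = 36.5514
plastic resin: 46.8 × (2.35/2.51) = 46.8 × 0.936255 = 43.8167
Index = Σ wᵢ·(p₁ᵢ/p₀ᵢ) = 29.1474 + 36.5514 + 43.8167 = 109.5154

109.52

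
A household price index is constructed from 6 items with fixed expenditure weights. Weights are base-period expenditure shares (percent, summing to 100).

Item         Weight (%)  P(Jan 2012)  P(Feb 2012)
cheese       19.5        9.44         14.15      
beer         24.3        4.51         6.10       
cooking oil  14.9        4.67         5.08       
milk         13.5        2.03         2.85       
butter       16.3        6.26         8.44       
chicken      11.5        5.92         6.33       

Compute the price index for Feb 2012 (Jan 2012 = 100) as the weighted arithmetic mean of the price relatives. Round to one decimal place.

131.5

cheese: 19.5 × (14.15/9.44) = 19.5 × 1.498941 = 29.2293
beer: 24.3 × (6.10/4.51) = 24.3 × 1.352550 = 32.8670
cooking oil: 14.9 × (5.08/4.67) = 14.9 × 1.087794 = 16.2081
milk: 13.5 × (2.85/2.03) = 13.5 × 1.403941 = 18.9532
butter: 16.3 × (8.44/6.26) = 16.3 × 1.348243 = 21.9764
chicken: 11.5 × (6.33/5.92) = 11.5 × 1.069257 = 12.2965
Index = Σ wᵢ·(p₁ᵢ/p₀ᵢ) = 29.2293 + 32.8670 + 16.2081 + 18.9532 + 21.9764 + 12.2965 = 131.5305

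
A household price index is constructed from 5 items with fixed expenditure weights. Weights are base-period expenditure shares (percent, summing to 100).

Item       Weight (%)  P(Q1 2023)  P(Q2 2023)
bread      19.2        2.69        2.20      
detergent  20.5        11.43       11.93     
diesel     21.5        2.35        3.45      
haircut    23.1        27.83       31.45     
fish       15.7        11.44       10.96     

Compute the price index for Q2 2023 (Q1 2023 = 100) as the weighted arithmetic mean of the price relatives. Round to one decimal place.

109.8

bread: 19.2 × (2.20/2.69) = 19.2 × 0.817844 = 15.7026
detergent: 20.5 × (11.93/11.43) = 20.5 × 1.043745 = 21.3968
diesel: 21.5 × (3.45/2.35) = 21.5 × 1.468085 = 31.5638
haircut: 23.1 × (31.45/27.83) = 23.1 × 1.130075 = 26.1047
fish: 15.7 × (10.96/11.44) = 15.7 × 0.958042 = 15.0413
Index = Σ wᵢ·(p₁ᵢ/p₀ᵢ) = 15.7026 + 21.3968 + 31.5638 + 26.1047 + 15.0413 = 109.8092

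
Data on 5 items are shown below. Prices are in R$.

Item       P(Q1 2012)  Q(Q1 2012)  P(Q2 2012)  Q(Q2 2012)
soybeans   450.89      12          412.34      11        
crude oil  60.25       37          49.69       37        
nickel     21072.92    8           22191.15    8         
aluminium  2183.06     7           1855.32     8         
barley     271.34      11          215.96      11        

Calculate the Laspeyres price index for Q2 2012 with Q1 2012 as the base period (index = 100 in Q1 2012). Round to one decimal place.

Laspeyres price index uses base-period quantities as weights.
ΣP(Q2 2012)·Q(Q1 2012) = 412.34×12 + 49.69×37 + 22191.15×8 + 1855.32×7 + 215.96×11 = 4948.08 + 1838.53 + 177529.2 + 12987.24 + 2375.56 = 199678.61
ΣP(Q1 2012)·Q(Q1 2012) = 450.89×12 + 60.25×37 + 21072.92×8 + 2183.06×7 + 271.34×11 = 5410.68 + 2229.25 + 168583.36 + 15281.42 + 2984.74 = 194489.45
Index = 199678.61 / 194489.45 × 100 = 102.6681

102.7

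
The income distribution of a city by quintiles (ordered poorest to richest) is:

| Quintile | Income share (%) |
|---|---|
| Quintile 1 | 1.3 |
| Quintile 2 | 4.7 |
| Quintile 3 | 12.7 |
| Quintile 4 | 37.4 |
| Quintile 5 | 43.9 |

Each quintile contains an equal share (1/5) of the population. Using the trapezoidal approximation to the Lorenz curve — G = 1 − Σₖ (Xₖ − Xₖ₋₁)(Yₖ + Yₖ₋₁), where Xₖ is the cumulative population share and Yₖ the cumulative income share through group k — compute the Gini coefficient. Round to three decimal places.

0.472

Cumulative income shares Yₖ: 0.0130, 0.0600, 0.1870, 0.5610, 1.0000
Σ (Xₖ−Xₖ₋₁)(Yₖ+Yₖ₋₁) = (1/5)(0.0130+0.0000) + (1/5)(0.0600+0.0130) + (1/5)(0.1870+0.0600) + (1/5)(0.5610+0.1870) + (1/5)(1.0000+0.5610)
  = 0.0026 + 0.0146 + 0.0494 + 0.1496 + 0.3122 = 0.5284
G = 1 − 0.5284 = 0.4716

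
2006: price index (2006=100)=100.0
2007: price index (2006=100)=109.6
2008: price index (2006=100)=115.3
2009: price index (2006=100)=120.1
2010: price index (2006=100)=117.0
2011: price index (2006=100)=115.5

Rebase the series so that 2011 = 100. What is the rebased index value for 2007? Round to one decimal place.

Rebased(2007) = 109.6 / 115.5 × 100 = 94.8918

94.9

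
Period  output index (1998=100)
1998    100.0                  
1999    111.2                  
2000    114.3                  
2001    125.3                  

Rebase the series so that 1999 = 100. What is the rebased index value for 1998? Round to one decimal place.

Rebased(1998) = 100.0 / 111.2 × 100 = 89.9281

89.9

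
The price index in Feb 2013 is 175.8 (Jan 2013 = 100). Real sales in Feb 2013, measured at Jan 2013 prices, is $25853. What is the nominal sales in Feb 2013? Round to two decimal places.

45449.57

Nominal = Real × (Index/100) = 25853 × (175.8/100)
        = 25853 × 1.758 = 45449.5740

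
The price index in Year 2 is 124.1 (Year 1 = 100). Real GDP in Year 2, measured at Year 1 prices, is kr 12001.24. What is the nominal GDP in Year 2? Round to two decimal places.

Nominal = Real × (Index/100) = 12001.24 × (124.1/100)
        = 12001.24 × 1.241 = 14893.5388

14893.54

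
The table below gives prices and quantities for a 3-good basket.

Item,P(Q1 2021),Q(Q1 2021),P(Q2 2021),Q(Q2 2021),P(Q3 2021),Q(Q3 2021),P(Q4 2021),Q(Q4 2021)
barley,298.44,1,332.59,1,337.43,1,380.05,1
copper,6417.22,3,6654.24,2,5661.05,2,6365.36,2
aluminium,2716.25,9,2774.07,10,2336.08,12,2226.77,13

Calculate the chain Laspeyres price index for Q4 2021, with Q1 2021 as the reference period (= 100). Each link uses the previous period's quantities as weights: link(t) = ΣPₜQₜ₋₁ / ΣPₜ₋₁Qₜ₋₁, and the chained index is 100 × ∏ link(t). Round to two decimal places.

87.37

Link Q1 2021→Q2 2021:
ΣP(Q2 2021)Q(Q1 2021) = 332.59×1 + 6654.24×3 + 2774.07×9 = 332.59 + 19962.72 + 24966.63 = 45261.94
ΣP(Q1 2021)Q(Q1 2021) = 298.44×1 + 6417.22×3 + 2716.25×9 = 298.44 + 19251.66 + 24446.25 = 43996.35
link = 45261.94/43996.35 = 1.028766
Link Q2 2021→Q3 2021:
ΣP(Q3 2021)Q(Q2 2021) = 337.43×1 + 5661.05×2 + 2336.08×10 = 337.43 + 11322.1 + 23360.8 = 35020.33
ΣP(Q2 2021)Q(Q2 2021) = 332.59×1 + 6654.24×2 + 2774.07×10 = 332.59 + 13308.48 + 27740.7 = 41381.77
link = 35020.33/41381.77 = 0.846274
Link Q3 2021→Q4 2021:
ΣP(Q4 2021)Q(Q3 2021) = 380.05×1 + 6365.36×2 + 2226.77×12 = 380.05 + 12730.72 + 26721.24 = 39832.01
ΣP(Q3 2021)Q(Q3 2021) = 337.43×1 + 5661.05×2 + 2336.08×12 = 337.43 + 11322.1 + 28032.96 = 39692.49
link = 39832.01/39692.49 = 1.003515
Chained index = 100 × 1.028766 × 0.846274 × 1.003515 = 87.3678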